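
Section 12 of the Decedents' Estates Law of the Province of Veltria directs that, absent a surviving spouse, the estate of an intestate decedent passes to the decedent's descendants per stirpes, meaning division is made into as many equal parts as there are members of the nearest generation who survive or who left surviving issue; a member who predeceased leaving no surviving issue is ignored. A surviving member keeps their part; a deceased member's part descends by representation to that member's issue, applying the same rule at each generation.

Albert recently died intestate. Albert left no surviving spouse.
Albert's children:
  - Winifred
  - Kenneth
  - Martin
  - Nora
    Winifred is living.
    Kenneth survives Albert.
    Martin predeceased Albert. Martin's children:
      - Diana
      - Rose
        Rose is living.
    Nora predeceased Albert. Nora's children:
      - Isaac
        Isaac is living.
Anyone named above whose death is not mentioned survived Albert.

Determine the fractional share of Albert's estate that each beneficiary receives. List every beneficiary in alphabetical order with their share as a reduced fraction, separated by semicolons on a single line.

Diana 1/8; Isaac 1/4; Kenneth 1/4; Rose 1/8; Winifred 1/4

There is no surviving spouse, so the entire estate passes to Albert's descendants per stirpes.
The estate is divided into 4 equal shares of 1/4 among Winifred, Kenneth, Martin, Nora.
Winifred is living and takes 1/4.
Kenneth is living and takes 1/4.
Martin predeceased; the 1/4 allotted to Martin's branch passes to Martin's issue by representation.
The 1/4 is divided into 2 equal shares of 1/8 among Diana, Rose.
Diana is living and takes 1/8.
Rose is living and takes 1/8.
Nora predeceased; the 1/4 allotted to Nora's branch passes to Nora's issue by representation.
Isaac is the sole taker at this level and receives the full 1/4.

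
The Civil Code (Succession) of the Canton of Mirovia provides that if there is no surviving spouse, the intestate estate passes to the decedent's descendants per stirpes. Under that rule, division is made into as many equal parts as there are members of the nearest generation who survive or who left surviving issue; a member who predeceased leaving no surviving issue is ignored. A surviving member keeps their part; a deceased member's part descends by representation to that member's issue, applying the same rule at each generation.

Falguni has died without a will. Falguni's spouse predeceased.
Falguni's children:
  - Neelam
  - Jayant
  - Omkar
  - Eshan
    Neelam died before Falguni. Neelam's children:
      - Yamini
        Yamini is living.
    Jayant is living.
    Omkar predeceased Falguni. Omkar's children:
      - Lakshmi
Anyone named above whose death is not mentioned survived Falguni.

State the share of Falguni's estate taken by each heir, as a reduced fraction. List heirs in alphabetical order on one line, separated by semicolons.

Eshan 1/4; Jayant 1/4; Lakshmi 1/4; Yamini 1/4

There is no surviving spouse, so the entire estate passes to Falguni's descendants per stirpes.
The estate is divided into 4 equal shares of 1/4 among Neelam, Jayant, Omkar, Eshan.
Neelam predeceased; the 1/4 allotted to Neelam's branch passes to Neelam's issue by representation.
Yamini is the sole taker at this level and receives the full 1/4.
Jayant is living and takes 1/4.
Omkar predeceased; the 1/4 allotted to Omkar's branch passes to Omkar's issue by representation.
Lakshmi is the sole taker at this level and receives the full 1/4.
Eshan is living and takes 1/4.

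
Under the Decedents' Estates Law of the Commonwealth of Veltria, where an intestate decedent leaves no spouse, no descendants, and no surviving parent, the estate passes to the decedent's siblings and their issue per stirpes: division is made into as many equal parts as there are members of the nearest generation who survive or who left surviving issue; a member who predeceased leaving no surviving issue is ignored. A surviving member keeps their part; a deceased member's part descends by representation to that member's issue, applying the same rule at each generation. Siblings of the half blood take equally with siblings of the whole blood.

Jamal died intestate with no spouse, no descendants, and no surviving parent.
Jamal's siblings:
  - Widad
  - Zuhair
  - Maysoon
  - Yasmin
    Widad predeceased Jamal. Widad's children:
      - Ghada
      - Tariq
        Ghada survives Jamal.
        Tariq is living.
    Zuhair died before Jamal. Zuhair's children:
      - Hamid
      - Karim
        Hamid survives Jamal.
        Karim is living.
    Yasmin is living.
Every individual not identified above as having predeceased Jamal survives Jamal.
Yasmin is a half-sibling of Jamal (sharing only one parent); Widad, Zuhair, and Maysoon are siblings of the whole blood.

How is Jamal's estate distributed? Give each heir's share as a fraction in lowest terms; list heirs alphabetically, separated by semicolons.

Ghada 1/8; Hamid 1/8; Karim 1/8; Maysoon 1/4; Tariq 1/8; Yasmin 1/4

No spouse, descendants, or parent survives, so the estate passes to Jamal's siblings per stirpes.
Half-blood and whole-blood siblings take equally under the stated rule.
The estate is divided into 4 equal shares of 1/4 among Widad, Zuhair, Maysoon, Yasmin.
Widad predeceased; the 1/4 allotted to Widad's branch passes to Widad's issue by representation.
The 1/4 is divided into 2 equal shares of 1/8 among Ghada, Tariq.
Ghada is living and takes 1/8.
Tariq is living and takes 1/8.
Zuhair predeceased; the 1/4 allotted to Zuhair's branch passes to Zuhair's issue by representation.
The 1/4 is divided into 2 equal shares of 1/8 among Hamid, Karim.
Hamid is living and takes 1/8.
Karim is living and takes 1/8.
Maysoon is living and takes 1/4.
Yasmin is living and takes 1/4.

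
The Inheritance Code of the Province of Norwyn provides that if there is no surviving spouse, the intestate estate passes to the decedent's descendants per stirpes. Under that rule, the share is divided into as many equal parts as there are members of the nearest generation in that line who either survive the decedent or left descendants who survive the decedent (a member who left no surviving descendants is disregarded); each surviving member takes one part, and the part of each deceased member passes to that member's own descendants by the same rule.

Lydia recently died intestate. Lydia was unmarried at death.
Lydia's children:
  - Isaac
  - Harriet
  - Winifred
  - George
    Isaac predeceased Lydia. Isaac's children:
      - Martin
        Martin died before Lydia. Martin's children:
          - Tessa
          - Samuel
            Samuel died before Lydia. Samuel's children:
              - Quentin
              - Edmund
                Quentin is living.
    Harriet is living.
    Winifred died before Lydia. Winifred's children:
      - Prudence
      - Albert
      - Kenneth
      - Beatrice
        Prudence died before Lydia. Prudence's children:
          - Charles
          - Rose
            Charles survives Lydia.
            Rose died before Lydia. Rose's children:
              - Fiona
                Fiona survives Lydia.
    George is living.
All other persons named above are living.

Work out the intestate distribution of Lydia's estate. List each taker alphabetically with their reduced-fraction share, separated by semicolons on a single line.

Albert 1/16; Beatrice 1/16; Charles 1/32; Edmund 1/16; Fiona 1/32; George 1/4; Harriet 1/4; Kenneth 1/16; Quentin 1/16; Tessa 1/8

There is no surviving spouse, so the entire estate passes to Lydia's descendants per stirpes.
The estate is divided into 4 equal shares of 1/4 among Isaac, Harriet, Winifred, George.
Isaac predeceased; the 1/4 allotted to Isaac's branch passes to Isaac's issue by representation.
Martin's line is the sole branch at this level, so the full 1/4 passes to Martin's issue by representation.
The 1/4 is divided into 2 equal shares of 1/8 among Tessa, Samuel.
Tessa is living and takes 1/8.
Samuel predeceased; the 1/8 allotted to Samuel's branch passes to Samuel's issue by representation.
The 1/8 is divided into 2 equal shares of 1/16 among Quentin, Edmund.
Quentin is living and takes 1/16.
Edmund is living and takes 1/16.
Harriet is living and takes 1/4.
Winifred predeceased; the 1/4 allotted to Winifred's branch passes to Winifred's issue by representation.
The 1/4 is divided into 4 equal shares of 1/16 among Prudence, Albert, Kenneth, Beatrice.
Prudence predeceased; the 1/16 allotted to Prudence's branch passes to Prudence's issue by representation.
The 1/16 is divided into 2 equal shares of 1/32 among Charles, Rose.
Charles is living and takes 1/32.
Rose predeceased; the 1/32 allotted to Rose's branch passes to Rose's issue by representation.
Fiona is the sole taker at this level and receives the full 1/32.
Albert is living and takes 1/16.
Kenneth is living and takes 1/16.
Beatrice is living and takes 1/16.
George is living and takes 1/4.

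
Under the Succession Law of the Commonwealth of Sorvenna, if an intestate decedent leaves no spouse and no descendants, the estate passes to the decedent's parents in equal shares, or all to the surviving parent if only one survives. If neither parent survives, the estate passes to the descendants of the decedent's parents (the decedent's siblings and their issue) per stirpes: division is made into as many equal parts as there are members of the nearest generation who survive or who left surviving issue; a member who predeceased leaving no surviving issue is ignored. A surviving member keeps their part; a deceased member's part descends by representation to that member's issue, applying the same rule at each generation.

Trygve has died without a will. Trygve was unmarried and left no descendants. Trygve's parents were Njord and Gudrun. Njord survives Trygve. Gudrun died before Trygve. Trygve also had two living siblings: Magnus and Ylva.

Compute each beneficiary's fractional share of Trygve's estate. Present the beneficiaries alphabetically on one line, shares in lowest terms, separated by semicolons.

Only one parent, Njord, survives, so Njord takes the entire estate. The siblings take nothing because a surviving parent has priority.

Njord 1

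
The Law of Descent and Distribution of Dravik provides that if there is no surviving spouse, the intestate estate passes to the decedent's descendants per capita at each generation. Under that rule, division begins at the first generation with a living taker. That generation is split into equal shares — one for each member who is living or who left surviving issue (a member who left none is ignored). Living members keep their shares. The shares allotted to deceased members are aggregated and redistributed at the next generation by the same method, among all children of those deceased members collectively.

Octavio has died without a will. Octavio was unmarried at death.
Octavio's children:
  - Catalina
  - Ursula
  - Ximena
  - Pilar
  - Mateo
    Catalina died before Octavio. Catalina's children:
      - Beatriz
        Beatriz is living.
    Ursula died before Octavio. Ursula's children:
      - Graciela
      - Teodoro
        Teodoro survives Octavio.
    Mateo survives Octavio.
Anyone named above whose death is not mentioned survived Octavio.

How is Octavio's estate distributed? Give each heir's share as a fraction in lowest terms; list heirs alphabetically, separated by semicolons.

Beatriz 2/15; Graciela 2/15; Mateo 1/5; Pilar 1/5; Teodoro 2/15; Ximena 1/5

There is no surviving spouse, so the entire estate passes to Octavio's descendants per capita at each generation.
At generation 1 (Catalina, Ursula, Ximena, Pilar, Mateo) there are 5 shares of (1)/5 = 1/5 each.
Living: Ximena, Pilar, and Mateo — each takes 1/5.
Deceased: Catalina and Ursula. Their combined 2/5 is pooled and carried to generation 2.
At generation 2 (Beatriz, Graciela, Teodoro) there are 3 shares of (2/5)/3 = 2/15 each.
Living: Beatriz, Graciela, and Teodoro — each takes 2/15.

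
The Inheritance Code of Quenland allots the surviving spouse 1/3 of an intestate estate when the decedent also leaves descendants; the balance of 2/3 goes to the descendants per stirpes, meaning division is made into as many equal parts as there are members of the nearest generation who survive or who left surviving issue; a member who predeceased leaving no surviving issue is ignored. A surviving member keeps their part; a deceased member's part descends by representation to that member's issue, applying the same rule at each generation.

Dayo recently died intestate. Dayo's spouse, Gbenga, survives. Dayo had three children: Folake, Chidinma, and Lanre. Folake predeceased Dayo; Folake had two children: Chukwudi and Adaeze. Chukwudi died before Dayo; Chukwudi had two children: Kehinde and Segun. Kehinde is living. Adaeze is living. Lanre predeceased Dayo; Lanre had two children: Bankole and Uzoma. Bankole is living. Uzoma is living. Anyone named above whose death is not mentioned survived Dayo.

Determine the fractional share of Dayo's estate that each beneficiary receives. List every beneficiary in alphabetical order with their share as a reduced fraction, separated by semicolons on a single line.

Gbenga, as surviving spouse, takes 1/3.
The remaining 2/3 passes to Dayo's descendants per stirpes.
The 2/3 is divided into 3 equal shares of 2/9 among Folake, Chidinma, Lanre.
Folake predeceased; the 2/9 allotted to Folake's branch passes to Folake's issue by representation.
The 2/9 is divided into 2 equal shares of 1/9 among Chukwudi, Adaeze.
Chukwudi predeceased; the 1/9 allotted to Chukwudi's branch passes to Chukwudi's issue by representation.
The 1/9 is divided into 2 equal shares of 1/18 among Kehinde, Segun.
Kehinde is living and takes 1/18.
Segun is living and takes 1/18.
Adaeze is living and takes 1/9.
Chidinma is living and takes 2/9.
Lanre predeceased; the 2/9 allotted to Lanre's branch passes to Lanre's issue by representation.
The 2/9 is divided into 2 equal shares of 1/9 among Bankole, Uzoma.
Bankole is living and takes 1/9.
Uzoma is living and takes 1/9.

Adaeze 1/9; Bankole 1/9; Chidinma 2/9; Gbenga 1/3; Kehinde 1/18; Segun 1/18; Uzoma 1/9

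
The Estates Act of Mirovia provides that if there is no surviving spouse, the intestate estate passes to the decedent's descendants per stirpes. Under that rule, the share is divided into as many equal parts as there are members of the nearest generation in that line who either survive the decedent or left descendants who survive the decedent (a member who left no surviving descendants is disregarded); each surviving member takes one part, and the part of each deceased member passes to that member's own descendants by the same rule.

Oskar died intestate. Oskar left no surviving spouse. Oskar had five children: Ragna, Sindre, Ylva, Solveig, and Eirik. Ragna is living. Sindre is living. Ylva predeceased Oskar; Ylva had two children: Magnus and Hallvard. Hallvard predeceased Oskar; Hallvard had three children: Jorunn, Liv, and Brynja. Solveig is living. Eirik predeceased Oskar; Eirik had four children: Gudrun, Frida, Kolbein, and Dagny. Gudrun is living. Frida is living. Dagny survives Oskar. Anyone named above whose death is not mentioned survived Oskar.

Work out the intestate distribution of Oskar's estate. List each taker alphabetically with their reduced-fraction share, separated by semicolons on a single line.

There is no surviving spouse, so the entire estate passes to Oskar's descendants per stirpes.
The estate is divided into 5 equal shares of 1/5 among Ragna, Sindre, Ylva, Solveig, Eirik.
Ragna is living and takes 1/5.
Sindre is living and takes 1/5.
Ylva predeceased; the 1/5 allotted to Ylva's branch passes to Ylva's issue by representation.
The 1/5 is divided into 2 equal shares of 1/10 among Magnus, Hallvard.
Magnus is living and takes 1/10.
Hallvard predeceased; the 1/10 allotted to Hallvard's branch passes to Hallvard's issue by representation.
The 1/10 is divided into 3 equal shares of 1/30 among Jorunn, Liv, Brynja.
Jorunn is living and takes 1/30.
Liv is living and takes 1/30.
Brynja is living and takes 1/30.
Solveig is living and takes 1/5.
Eirik predeceased; the 1/5 allotted to Eirik's branch passes to Eirik's issue by representation.
The 1/5 is divided into 4 equal shares of 1/20 among Gudrun, Frida, Kolbein, Dagny.
Gudrun is living and takes 1/20.
Frida is living and takes 1/20.
Kolbein is living and takes 1/20.
Dagny is living and takes 1/20.

Brynja 1/30; Dagny 1/20; Frida 1/20; Gudrun 1/20; Jorunn 1/30; Kolbein 1/20; Liv 1/30; Magnus 1/10; Ragna 1/5; Sindre 1/5; Solveig 1/5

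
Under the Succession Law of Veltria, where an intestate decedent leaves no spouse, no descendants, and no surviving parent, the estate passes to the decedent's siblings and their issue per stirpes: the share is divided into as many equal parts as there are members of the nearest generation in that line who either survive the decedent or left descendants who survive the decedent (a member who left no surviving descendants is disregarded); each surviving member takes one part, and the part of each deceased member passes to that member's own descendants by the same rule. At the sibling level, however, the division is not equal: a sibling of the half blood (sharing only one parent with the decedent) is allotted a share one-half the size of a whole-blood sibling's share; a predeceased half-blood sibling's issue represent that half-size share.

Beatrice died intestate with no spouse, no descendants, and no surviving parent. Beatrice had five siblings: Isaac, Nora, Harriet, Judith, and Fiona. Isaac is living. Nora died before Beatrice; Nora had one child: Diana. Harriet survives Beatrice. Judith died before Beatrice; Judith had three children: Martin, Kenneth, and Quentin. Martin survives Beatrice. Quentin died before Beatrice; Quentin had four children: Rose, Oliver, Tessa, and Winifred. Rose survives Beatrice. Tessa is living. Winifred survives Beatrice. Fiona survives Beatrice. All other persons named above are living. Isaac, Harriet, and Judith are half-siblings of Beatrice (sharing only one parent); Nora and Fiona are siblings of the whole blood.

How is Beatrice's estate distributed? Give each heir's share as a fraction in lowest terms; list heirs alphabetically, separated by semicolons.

No spouse, descendants, or parent survives, so the estate passes to Beatrice's siblings per stirpes.
Half-blood siblings count for one-half the weight of whole-blood siblings at the initial division.
Dividing 1 in proportion to weights (total weight 7/2): Isaac (weight 1/2) → 1/7; Nora (weight 1) → 2/7; Harriet (weight 1/2) → 1/7; Judith (weight 1/2) → 1/7; Fiona (weight 1) → 2/7.
Isaac is living and takes 1/7.
Nora predeceased; the 2/7 allotted to Nora's branch passes to Nora's issue by representation.
Diana is the sole taker at this level and receives the full 2/7.
Harriet is living and takes 1/7.
Judith predeceased; the 1/7 allotted to Judith's branch passes to Judith's issue by representation.
The 1/7 is divided into 3 equal shares of 1/21 among Martin, Kenneth, Quentin.
Martin is living and takes 1/21.
Kenneth is living and takes 1/21.
Quentin predeceased; the 1/21 allotted to Quentin's branch passes to Quentin's issue by representation.
The 1/21 is divided into 4 equal shares of 1/84 among Rose, Oliver, Tessa, Winifred.
Rose is living and takes 1/84.
Oliver is living and takes 1/84.
Tessa is living and takes 1/84.
Winifred is living and takes 1/84.
Fiona is living and takes 2/7.

Diana 2/7; Fiona 2/7; Harriet 1/7; Isaac 1/7; Kenneth 1/21; Martin 1/21; Oliver 1/84; Rose 1/84; Tessa 1/84; Winifred 1/84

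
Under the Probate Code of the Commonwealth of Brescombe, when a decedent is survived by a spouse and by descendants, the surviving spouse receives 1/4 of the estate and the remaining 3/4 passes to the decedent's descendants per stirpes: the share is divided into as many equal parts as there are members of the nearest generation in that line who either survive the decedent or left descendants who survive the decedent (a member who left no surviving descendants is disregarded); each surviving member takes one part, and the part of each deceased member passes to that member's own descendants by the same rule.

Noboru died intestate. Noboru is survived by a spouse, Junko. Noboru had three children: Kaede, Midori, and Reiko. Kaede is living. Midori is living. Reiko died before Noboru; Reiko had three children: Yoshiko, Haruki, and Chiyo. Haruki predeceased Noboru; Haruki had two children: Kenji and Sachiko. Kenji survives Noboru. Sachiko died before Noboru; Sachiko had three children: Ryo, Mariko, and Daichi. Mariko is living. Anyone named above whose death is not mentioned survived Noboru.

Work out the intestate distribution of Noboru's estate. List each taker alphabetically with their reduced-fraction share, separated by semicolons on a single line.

Junko, as surviving spouse, takes 1/4.
The remaining 3/4 passes to Noboru's descendants per stirpes.
The 3/4 is divided into 3 equal shares of 1/4 among Kaede, Midori, Reiko.
Kaede is living and takes 1/4.
Midori is living and takes 1/4.
Reiko predeceased; the 1/4 allotted to Reiko's branch passes to Reiko's issue by representation.
The 1/4 is divided into 3 equal shares of 1/12 among Yoshiko, Haruki, Chiyo.
Yoshiko is living and takes 1/12.
Haruki predeceased; the 1/12 allotted to Haruki's branch passes to Haruki's issue by representation.
The 1/12 is divided into 2 equal shares of 1/24 among Kenji, Sachiko.
Kenji is living and takes 1/24.
Sachiko predeceased; the 1/24 allotted to Sachiko's branch passes to Sachiko's issue by representation.
The 1/24 is divided into 3 equal shares of 1/72 among Ryo, Mariko, Daichi.
Ryo is living and takes 1/72.
Mariko is living and takes 1/72.
Daichi is living and takes 1/72.
Chiyo is living and takes 1/12.

Chiyo 1/12; Daichi 1/72; Junko 1/4; Kaede 1/4; Kenji 1/24; Mariko 1/72; Midori 1/4; Ryo 1/72; Yoshiko 1/12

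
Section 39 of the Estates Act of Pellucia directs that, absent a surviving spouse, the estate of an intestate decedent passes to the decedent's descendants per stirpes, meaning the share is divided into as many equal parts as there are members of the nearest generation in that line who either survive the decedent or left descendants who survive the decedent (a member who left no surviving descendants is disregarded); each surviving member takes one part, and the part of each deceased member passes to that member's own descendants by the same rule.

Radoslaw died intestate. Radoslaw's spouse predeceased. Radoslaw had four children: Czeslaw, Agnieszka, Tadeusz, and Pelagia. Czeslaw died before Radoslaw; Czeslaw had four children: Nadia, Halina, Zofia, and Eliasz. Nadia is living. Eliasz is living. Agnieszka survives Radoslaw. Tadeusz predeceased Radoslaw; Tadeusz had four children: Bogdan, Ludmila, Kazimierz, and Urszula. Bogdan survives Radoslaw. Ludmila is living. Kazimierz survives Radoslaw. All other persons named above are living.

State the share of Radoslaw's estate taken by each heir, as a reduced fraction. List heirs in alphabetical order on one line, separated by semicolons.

Agnieszka 1/4; Bogdan 1/16; Eliasz 1/16; Halina 1/16; Kazimierz 1/16; Ludmila 1/16; Nadia 1/16; Pelagia 1/4; Urszula 1/16; Zofia 1/16

There is no surviving spouse, so the entire estate passes to Radoslaw's descendants per stirpes.
The estate is divided into 4 equal shares of 1/4 among Czeslaw, Agnieszka, Tadeusz, Pelagia.
Czeslaw predeceased; the 1/4 allotted to Czeslaw's branch passes to Czeslaw's issue by representation.
The 1/4 is divided into 4 equal shares of 1/16 among Nadia, Halina, Zofia, Eliasz.
Nadia is living and takes 1/16.
Halina is living and takes 1/16.
Zofia is living and takes 1/16.
Eliasz is living and takes 1/16.
Agnieszka is living and takes 1/4.
Tadeusz predeceased; the 1/4 allotted to Tadeusz's branch passes to Tadeusz's issue by representation.
The 1/4 is divided into 4 equal shares of 1/16 among Bogdan, Ludmila, Kazimierz, Urszula.
Bogdan is living and takes 1/16.
Ludmila is living and takes 1/16.
Kazimierz is living and takes 1/16.
Urszula is living and takes 1/16.
Pelagia is living and takes 1/4.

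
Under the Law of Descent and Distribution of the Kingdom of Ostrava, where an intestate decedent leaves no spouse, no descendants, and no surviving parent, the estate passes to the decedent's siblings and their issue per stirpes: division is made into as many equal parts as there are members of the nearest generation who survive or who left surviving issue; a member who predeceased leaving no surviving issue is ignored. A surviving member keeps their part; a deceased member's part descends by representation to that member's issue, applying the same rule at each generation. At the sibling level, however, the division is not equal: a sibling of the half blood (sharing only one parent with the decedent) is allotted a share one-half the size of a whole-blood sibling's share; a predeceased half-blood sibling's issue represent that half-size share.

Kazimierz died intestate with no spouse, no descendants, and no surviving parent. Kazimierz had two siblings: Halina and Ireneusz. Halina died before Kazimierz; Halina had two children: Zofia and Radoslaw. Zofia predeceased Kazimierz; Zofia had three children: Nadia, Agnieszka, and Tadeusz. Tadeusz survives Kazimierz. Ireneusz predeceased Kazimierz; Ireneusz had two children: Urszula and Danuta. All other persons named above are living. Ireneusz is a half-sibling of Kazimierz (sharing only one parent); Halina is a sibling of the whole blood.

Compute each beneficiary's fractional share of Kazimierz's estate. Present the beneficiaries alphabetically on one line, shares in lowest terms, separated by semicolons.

No spouse, descendants, or parent survives, so the estate passes to Kazimierz's siblings per stirpes.
Half-blood siblings count for one-half the weight of whole-blood siblings at the initial division.
Dividing 1 in proportion to weights (total weight 3/2): Halina (weight 1) → 2/3; Ireneusz (weight 1/2) → 1/3.
Halina predeceased; the 2/3 allotted to Halina's branch passes to Halina's issue by representation.
The 2/3 is divided into 2 equal shares of 1/3 among Zofia, Radoslaw.
Zofia predeceased; the 1/3 allotted to Zofia's branch passes to Zofia's issue by representation.
The 1/3 is divided into 3 equal shares of 1/9 among Nadia, Agnieszka, Tadeusz.
Nadia is living and takes 1/9.
Agnieszka is living and takes 1/9.
Tadeusz is living and takes 1/9.
Radoslaw is living and takes 1/3.
Ireneusz predeceased; the 1/3 allotted to Ireneusz's branch passes to Ireneusz's issue by representation.
The 1/3 is divided into 2 equal shares of 1/6 among Urszula, Danuta.
Urszula is living and takes 1/6.
Danuta is living and takes 1/6.

Agnieszka 1/9; Danuta 1/6; Nadia 1/9; Radoslaw 1/3; Tadeusz 1/9; Urszula 1/6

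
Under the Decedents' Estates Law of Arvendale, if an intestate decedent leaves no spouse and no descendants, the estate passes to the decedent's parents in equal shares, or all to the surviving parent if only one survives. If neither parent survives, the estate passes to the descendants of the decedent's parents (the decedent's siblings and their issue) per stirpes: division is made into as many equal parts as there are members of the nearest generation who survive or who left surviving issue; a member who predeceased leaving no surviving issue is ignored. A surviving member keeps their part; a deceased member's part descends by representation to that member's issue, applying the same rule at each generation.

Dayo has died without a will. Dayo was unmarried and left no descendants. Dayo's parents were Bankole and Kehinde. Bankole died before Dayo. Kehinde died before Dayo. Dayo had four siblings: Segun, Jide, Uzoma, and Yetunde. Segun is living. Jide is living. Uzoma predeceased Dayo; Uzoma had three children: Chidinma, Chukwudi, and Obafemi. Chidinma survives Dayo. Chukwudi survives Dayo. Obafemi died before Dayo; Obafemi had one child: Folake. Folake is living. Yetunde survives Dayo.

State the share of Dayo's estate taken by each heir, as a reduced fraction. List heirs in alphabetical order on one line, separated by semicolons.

Chidinma 1/12; Chukwudi 1/12; Folake 1/12; Jide 1/4; Segun 1/4; Yetunde 1/4

Neither parent survives and there are no descendants, so the estate passes to Dayo's siblings and their issue per stirpes.
The estate is divided into 4 equal shares of 1/4 among Segun, Jide, Uzoma, Yetunde.
Segun is living and takes 1/4.
Jide is living and takes 1/4.
Uzoma predeceased; the 1/4 allotted to Uzoma's branch passes to Uzoma's issue by representation.
The 1/4 is divided into 3 equal shares of 1/12 among Chidinma, Chukwudi, Obafemi.
Chidinma is living and takes 1/12.
Chukwudi is living and takes 1/12.
Obafemi predeceased; the 1/12 allotted to Obafemi's branch passes to Obafemi's issue by representation.
Folake is the sole taker at this level and receives the full 1/12.
Yetunde is living and takes 1/4.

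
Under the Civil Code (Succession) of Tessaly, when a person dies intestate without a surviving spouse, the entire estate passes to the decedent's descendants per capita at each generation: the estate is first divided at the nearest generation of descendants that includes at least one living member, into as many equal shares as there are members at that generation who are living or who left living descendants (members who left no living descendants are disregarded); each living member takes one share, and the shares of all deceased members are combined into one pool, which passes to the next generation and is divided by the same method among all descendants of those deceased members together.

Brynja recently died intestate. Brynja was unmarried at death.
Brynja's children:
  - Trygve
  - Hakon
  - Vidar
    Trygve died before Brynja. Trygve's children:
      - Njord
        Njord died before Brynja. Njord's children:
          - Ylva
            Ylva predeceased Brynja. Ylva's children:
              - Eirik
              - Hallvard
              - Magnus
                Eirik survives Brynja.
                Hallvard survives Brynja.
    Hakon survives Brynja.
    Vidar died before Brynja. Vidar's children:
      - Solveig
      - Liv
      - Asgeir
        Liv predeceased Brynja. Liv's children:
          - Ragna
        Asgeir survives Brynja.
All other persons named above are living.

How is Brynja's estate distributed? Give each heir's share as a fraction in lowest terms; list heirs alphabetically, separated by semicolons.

Asgeir 1/6; Eirik 1/18; Hakon 1/3; Hallvard 1/18; Magnus 1/18; Ragna 1/6; Solveig 1/6

There is no surviving spouse, so the entire estate passes to Brynja's descendants per capita at each generation.
At generation 1 (Trygve, Hakon, Vidar) there are 3 shares of (1)/3 = 1/3 each.
Living: Hakon — each takes 1/3.
Deceased: Trygve and Vidar. Their combined 2/3 is pooled and carried to generation 2.
At generation 2 (Njord, Solveig, Liv, Asgeir) there are 4 shares of (2/3)/4 = 1/6 each.
Living: Solveig and Asgeir — each takes 1/6.
Deceased: Njord and Liv. Their combined 1/3 is pooled and carried to generation 3.
At generation 3 (Ylva, Ragna) there are 2 shares of (1/3)/2 = 1/6 each.
Living: Ragna — each takes 1/6.
Deceased: Ylva. That 1/6 share is carried to generation 4.
At generation 4 (Eirik, Hallvard, Magnus) there are 3 shares of (1/6)/3 = 1/18 each.
Living: Eirik, Hallvard, and Magnus — each takes 1/18.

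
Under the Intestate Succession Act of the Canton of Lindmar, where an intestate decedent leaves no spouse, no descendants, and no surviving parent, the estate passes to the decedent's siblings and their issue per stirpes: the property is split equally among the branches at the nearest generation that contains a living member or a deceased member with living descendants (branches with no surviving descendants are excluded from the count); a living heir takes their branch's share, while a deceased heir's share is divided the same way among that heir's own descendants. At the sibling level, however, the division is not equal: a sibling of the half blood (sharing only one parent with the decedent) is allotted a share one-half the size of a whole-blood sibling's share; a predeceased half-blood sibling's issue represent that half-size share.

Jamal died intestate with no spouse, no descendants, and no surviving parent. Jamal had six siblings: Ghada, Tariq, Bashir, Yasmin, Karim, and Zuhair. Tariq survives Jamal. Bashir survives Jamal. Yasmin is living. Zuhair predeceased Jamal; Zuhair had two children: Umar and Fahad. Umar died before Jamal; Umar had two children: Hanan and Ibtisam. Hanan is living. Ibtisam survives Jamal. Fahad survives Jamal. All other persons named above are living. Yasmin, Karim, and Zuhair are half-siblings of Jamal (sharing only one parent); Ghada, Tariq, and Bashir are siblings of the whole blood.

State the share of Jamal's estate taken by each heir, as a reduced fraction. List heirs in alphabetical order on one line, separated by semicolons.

No spouse, descendants, or parent survives, so the estate passes to Jamal's siblings per stirpes.
Half-blood siblings count for one-half the weight of whole-blood siblings at the initial division.
Dividing 1 in proportion to weights (total weight 9/2): Ghada (weight 1) → 2/9; Tariq (weight 1) → 2/9; Bashir (weight 1) → 2/9; Yasmin (weight 1/2) → 1/9; Karim (weight 1/2) → 1/9; Zuhair (weight 1/2) → 1/9.
Ghada is living and takes 2/9.
Tariq is living and takes 2/9.
Bashir is living and takes 2/9.
Yasmin is living and takes 1/9.
Karim is living and takes 1/9.
Zuhair predeceased; the 1/9 allotted to Zuhair's branch passes to Zuhair's issue by representation.
The 1/9 is divided into 2 equal shares of 1/18 among Umar, Fahad.
Umar predeceased; the 1/18 allotted to Umar's branch passes to Umar's issue by representation.
The 1/18 is divided into 2 equal shares of 1/36 among Hanan, Ibtisam.
Hanan is living and takes 1/36.
Ibtisam is living and takes 1/36.
Fahad is living and takes 1/18.

Bashir 2/9; Fahad 1/18; Ghada 2/9; Hanan 1/36; Ibtisam 1/36; Karim 1/9; Tariq 2/9; Yasmin 1/9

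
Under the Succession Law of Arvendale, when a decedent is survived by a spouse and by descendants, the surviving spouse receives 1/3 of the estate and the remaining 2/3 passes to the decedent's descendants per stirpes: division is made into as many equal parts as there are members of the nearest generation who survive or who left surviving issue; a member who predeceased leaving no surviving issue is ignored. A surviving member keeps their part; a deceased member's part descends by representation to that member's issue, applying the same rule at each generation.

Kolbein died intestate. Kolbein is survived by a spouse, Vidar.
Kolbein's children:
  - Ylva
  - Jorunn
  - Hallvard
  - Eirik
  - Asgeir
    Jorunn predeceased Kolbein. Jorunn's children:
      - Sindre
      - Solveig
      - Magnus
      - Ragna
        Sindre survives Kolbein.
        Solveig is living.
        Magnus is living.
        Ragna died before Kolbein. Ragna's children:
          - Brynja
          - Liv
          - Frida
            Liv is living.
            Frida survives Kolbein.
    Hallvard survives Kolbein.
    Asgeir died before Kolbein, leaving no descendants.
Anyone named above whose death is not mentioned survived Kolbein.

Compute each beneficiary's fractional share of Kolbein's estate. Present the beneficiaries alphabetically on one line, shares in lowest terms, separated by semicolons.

Brynja 1/72; Eirik 1/6; Frida 1/72; Hallvard 1/6; Liv 1/72; Magnus 1/24; Sindre 1/24; Solveig 1/24; Vidar 1/3; Ylva 1/6

Vidar, as surviving spouse, takes 1/3.
The remaining 2/3 passes to Kolbein's descendants per stirpes.
Asgeir left no surviving issue, so that branch lapses and is disregarded.
The 2/3 is divided into 4 equal shares of 1/6 among Ylva, Jorunn, Hallvard, Eirik.
Ylva is living and takes 1/6.
Jorunn predeceased; the 1/6 allotted to Jorunn's branch passes to Jorunn's issue by representation.
The 1/6 is divided into 4 equal shares of 1/24 among Sindre, Solveig, Magnus, Ragna.
Sindre is living and takes 1/24.
Solveig is living and takes 1/24.
Magnus is living and takes 1/24.
Ragna predeceased; the 1/24 allotted to Ragna's branch passes to Ragna's issue by representation.
The 1/24 is divided into 3 equal shares of 1/72 among Brynja, Liv, Frida.
Brynja is living and takes 1/72.
Liv is living and takes 1/72.
Frida is living and takes 1/72.
Hallvard is living and takes 1/6.
Eirik is living and takes 1/6.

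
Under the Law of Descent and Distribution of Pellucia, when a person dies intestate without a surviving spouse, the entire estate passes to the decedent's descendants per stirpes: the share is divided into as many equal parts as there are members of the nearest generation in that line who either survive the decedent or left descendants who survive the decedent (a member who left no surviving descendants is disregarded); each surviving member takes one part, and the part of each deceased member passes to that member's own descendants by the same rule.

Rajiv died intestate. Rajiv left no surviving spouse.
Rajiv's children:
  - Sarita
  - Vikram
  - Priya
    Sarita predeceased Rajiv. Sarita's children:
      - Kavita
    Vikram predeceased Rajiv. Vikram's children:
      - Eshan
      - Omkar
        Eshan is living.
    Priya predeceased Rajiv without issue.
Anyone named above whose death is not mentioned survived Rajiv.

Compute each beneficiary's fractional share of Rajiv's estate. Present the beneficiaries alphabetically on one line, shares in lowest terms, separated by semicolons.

There is no surviving spouse, so the entire estate passes to Rajiv's descendants per stirpes.
Priya left no surviving issue, so that branch lapses and is disregarded.
The estate is divided into 2 equal shares of 1/2 among Sarita, Vikram.
Sarita predeceased; the 1/2 allotted to Sarita's branch passes to Sarita's issue by representation.
Kavita is the sole taker at this level and receives the full 1/2.
Vikram predeceased; the 1/2 allotted to Vikram's branch passes to Vikram's issue by representation.
The 1/2 is divided into 2 equal shares of 1/4 among Eshan, Omkar.
Eshan is living and takes 1/4.
Omkar is living and takes 1/4.

Eshan 1/4; Kavita 1/2; Omkar 1/4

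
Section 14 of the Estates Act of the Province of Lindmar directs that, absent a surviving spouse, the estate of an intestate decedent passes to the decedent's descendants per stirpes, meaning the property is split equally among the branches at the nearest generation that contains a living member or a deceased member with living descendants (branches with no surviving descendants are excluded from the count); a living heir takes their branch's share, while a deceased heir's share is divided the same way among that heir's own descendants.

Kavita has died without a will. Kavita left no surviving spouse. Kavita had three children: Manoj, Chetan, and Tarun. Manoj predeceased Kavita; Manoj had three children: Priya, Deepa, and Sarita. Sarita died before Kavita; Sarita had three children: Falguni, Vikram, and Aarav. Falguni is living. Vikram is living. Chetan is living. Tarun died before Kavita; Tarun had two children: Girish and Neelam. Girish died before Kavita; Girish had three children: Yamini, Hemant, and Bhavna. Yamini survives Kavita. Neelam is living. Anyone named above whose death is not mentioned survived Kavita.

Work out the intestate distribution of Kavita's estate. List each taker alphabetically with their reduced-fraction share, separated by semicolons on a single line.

Aarav 1/27; Bhavna 1/18; Chetan 1/3; Deepa 1/9; Falguni 1/27; Hemant 1/18; Neelam 1/6; Priya 1/9; Vikram 1/27; Yamini 1/18

There is no surviving spouse, so the entire estate passes to Kavita's descendants per stirpes.
The estate is divided into 3 equal shares of 1/3 among Manoj, Chetan, Tarun.
Manoj predeceased; the 1/3 allotted to Manoj's branch passes to Manoj's issue by representation.
The 1/3 is divided into 3 equal shares of 1/9 among Priya, Deepa, Sarita.
Priya is living and takes 1/9.
Deepa is living and takes 1/9.
Sarita predeceased; the 1/9 allotted to Sarita's branch passes to Sarita's issue by representation.
The 1/9 is divided into 3 equal shares of 1/27 among Falguni, Vikram, Aarav.
Falguni is living and takes 1/27.
Vikram is living and takes 1/27.
Aarav is living and takes 1/27.
Chetan is living and takes 1/3.
Tarun predeceased; the 1/3 allotted to Tarun's branch passes to Tarun's issue by representation.
The 1/3 is divided into 2 equal shares of 1/6 among Girish, Neelam.
Girish predeceased; the 1/6 allotted to Girish's branch passes to Girish's issue by representation.
The 1/6 is divided into 3 equal shares of 1/18 among Yamini, Hemant, Bhavna.
Yamini is living and takes 1/18.
Hemant is living and takes 1/18.
Bhavna is living and takes 1/18.
Neelam is living and takes 1/6.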